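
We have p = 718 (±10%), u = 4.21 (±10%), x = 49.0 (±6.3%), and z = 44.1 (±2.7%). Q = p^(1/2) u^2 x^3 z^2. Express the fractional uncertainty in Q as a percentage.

28.5%

Products/powers → add relative errors in quadrature, weighted by exponent:
  (½·δp/p)² = (0.5×0.100)² = 0.00250;  (2·δu/u)² = (2×0.100)² = 0.0400;  (3·δx/x)² = (3×0.0630)² = 0.0357;  (2·δz/z)² = (2×0.0270)² = 0.00292
δQ/Q = √(0.0811) = 0.285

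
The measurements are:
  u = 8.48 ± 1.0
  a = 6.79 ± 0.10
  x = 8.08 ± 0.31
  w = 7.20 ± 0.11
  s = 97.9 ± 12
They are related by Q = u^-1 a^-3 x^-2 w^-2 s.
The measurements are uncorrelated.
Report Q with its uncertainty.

For a monomial Q ∝ u^-1, a^-3, x^-2, w^-2, s, fractional errors add in quadrature:
  (-1·δu/u)² = (-1×0.118)² = 0.0139;  (-3·δa/a)² = (-3×0.0147)² = 0.00195;  (-2·δx/x)² = (-2×0.0384)² = 0.00589;  (-2·δw/w)² = (-2×0.0153)² = 0.000934;  (1·δs/s)² = (1×0.123)² = 0.0150
δQ/Q = √(0.0377) = 0.194
Q = 1.09e-05, so δQ = 0.194 × 1.09e-05 = 2.12e-06.

(1.09 ± 0.212) × 10^-5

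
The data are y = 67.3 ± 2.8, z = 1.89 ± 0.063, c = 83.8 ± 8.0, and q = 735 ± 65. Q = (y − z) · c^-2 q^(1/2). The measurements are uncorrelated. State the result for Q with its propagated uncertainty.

0.253 ± 0.0507

Let u = y − z = 65.4. δu = √(δy² + δz²) = √(7.84 + 0.00397) = 2.80, so δu/u = 0.0428.
Q is then a monomial in u, c, q:
δQ/Q = √((δu/u)² + (-2·δc/c)² + (½·δq/q)²) = √(0.00183 + 0.0365 + 0.00196) = 0.201
Q = 0.253, so δQ = 0.201 × 0.253 = 0.0507.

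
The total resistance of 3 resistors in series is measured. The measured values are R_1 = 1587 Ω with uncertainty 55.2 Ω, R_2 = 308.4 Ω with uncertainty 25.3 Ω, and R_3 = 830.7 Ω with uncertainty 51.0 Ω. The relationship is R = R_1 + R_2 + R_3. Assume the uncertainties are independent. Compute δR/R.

0.0291

Absolute uncertainties add in quadrature for a linear combination:
  (δR_1)² = 3050;  (δR_2)² = 640;  (δR_3)² = 2600
δR = √(6290) = 79.3 Ω
R = 2726 Ω, so δR/R = 79.3/2726 = 0.0291.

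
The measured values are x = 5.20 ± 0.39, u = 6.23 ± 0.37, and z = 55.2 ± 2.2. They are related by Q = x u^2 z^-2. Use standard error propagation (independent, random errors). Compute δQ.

0.0107

Relative error in a monomial: (δQ/Q)² = Σ (nᵢ · δxᵢ/xᵢ)².
  (1·δx/x)² = (1×0.0750)² = 0.00562;  (2·δu/u)² = (2×0.0594)² = 0.0141;  (-2·δz/z)² = (-2×0.0399)² = 0.00635
δQ/Q = √(0.0261) = 0.162
Q = 0.0662, so δQ = 0.162 × 0.0662 = 0.0107.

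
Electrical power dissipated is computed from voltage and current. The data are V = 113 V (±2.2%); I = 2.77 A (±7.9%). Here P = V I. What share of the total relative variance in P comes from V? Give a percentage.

7.20%

(δP/P)² = (1·δV/V)² + (1·δI/I)²
  V term: (1×0.0220)² = 0.000484
  I term: (1×0.0790)² = 0.00624
Total = 0.00673. Share from V = 0.000484/0.00673 = 0.0720.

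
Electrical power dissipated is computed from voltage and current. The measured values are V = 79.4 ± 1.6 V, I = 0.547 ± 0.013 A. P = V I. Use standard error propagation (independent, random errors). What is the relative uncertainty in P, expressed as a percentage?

P is a product of powers, so relative uncertainties combine in quadrature:
  (1·δV/V)² = (1×0.0202)² = 0.000406;  (1·δI/I)² = (1×0.0238)² = 0.000565
δP/P = √(0.000971) = 0.0312

3.12%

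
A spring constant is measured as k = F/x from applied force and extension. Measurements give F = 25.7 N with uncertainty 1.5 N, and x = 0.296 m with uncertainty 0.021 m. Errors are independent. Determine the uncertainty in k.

7.98 N/m

Each factor contributes (exponent × relative error)² to (δk/k)²:
  (1·δF/F)² = (1×0.0584)² = 0.00341;  (-1·δx/x)² = (-1×0.0709)² = 0.00503
δk/k = √(0.00844) = 0.0919
k = 86.8 N/m, so δk = 0.0919 × 86.8 = 7.98 N/m.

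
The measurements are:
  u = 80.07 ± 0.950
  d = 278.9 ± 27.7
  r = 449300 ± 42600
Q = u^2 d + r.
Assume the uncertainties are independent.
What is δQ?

Let p = u^2·d = 1.788e+06. δp/p = √((2·δu/u)² + (1·δd/d)²) = √(0.000563 + 0.00986) = 0.102, so δp = 1.83e+05.
Q = p + r: δQ = √(δp² + δr²) = √(3.33e+10 + 1.81e+09) = 1.87e+05

1.87e+05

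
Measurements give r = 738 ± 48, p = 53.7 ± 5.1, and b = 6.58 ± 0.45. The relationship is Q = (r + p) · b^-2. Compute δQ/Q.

Let u = r + p = 792. δu = √(δr² + δp²) = √(2300 + 26.0) = 48.3, so δu/u = 0.0610.
Q is then a monomial in u, b:
δQ/Q = √((δu/u)² + (-2·δb/b)²) = √(0.00372 + 0.0187) = 0.150

0.150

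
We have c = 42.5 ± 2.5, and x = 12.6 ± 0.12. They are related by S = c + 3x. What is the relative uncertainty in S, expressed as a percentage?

3.15%

Absolute uncertainties add in quadrature for a linear combination:
  (δc)² = 6.25;  (3·δx)² = 0.130
δS = √(6.38) = 2.53
S = 80.3, so δS/S = 2.53/80.3 = 0.0315.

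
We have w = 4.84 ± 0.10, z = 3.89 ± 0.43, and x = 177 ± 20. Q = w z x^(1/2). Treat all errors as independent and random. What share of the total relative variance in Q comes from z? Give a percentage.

(δQ/Q)² = (1·δw/w)² + (1·δz/z)² + (½·δx/x)²
  w term: (1×0.0207)² = 0.000427
  z term: (1×0.111)² = 0.0122
  x term: (0.5×0.113)² = 0.00319
Total = 0.0158. Share from z = 0.0122/0.0158 = 0.772.

77.2%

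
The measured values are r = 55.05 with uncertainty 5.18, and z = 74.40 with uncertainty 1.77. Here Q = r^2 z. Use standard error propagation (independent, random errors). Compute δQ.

Each factor contributes (exponent × relative error)² to (δQ/Q)²:
  (2·δr/r)² = (2×0.0941)² = 0.0354;  (1·δz/z)² = (1×0.0238)² = 0.000566
δQ/Q = √(0.0360) = 0.190
Q = 225500, so δQ = 0.190 × 225500 = 42800.

42800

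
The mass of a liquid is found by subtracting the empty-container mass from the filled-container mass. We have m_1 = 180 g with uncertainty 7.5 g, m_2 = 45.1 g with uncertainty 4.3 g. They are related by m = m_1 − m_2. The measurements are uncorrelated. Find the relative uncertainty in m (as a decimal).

0.0641

m is a linear combination, so absolute uncertainties add in quadrature:
  (δm_1)² = 56.2;  (δm_2)² = 18.5
δm = √(74.7) = 8.65 g
m = 135 g, so δm/m = 8.65/135 = 0.0641.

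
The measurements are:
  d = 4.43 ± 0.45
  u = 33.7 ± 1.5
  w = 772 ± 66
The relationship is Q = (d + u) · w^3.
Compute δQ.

Let h = d + u = 38.1. δh = √(δd² + δu²) = √(0.203 + 2.25) = 1.57, so δh/h = 0.0411.
Q is then a monomial in h, w:
δQ/Q = √((δh/h)² + (3·δw/w)²) = √(0.00169 + 0.0658) = 0.260
Q = 1.75e+10, so δQ = 0.260 × 1.75e+10 = 4.56e+09.

4.56e+09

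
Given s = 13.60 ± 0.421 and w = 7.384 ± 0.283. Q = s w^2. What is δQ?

For a monomial Q ∝ s, w^2, fractional errors add in quadrature:
  (1·δs/s)² = (1×0.0310)² = 0.000958;  (2·δw/w)² = (2×0.0383)² = 0.00588
δQ/Q = √(0.00683) = 0.0827
Q = 741.5, so δQ = 0.0827 × 741.5 = 61.3.

61.3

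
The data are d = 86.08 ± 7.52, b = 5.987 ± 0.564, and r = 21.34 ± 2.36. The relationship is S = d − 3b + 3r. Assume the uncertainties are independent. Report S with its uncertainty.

Sums and differences: (δS)² = Σ (cᵢ δxᵢ)².
  (δd)² = 56.6;  (3·δb)² = 2.86;  (3·δr)² = 50.1
δS = √(110) = 10.5
S = 132.1.

132.1 ± 10.5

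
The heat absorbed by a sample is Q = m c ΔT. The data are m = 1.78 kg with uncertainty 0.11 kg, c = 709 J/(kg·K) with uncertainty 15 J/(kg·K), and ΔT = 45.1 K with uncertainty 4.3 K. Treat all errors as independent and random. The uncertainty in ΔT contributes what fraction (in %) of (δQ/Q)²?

68.1%

(δQ/Q)² = (1·δm/m)² + (1·δc/c)² + (1·δΔT/ΔT)²
  m term: (1×0.0618)² = 0.00382
  c term: (1×0.0212)² = 0.000448
  ΔT term: (1×0.0953)² = 0.00909
Total = 0.0134. Share from ΔT = 0.00909/0.0134 = 0.681.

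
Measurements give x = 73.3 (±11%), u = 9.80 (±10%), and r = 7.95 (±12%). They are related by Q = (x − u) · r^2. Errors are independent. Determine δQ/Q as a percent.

Let w = x − u = 63.5. δw = √(δx² + δu²) = √(65.0 + 0.960) = 8.12, so δw/w = 0.128.
Q is then a monomial in w, r:
δQ/Q = √((δw/w)² + (2·δr/r)²) = √(0.0164 + 0.0576) = 0.272

27.2%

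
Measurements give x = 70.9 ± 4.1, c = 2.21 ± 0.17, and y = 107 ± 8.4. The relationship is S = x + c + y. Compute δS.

9.35

Absolute uncertainties add in quadrature for a linear combination:
  (δx)² = 16.8;  (δc)² = 0.0289;  (δy)² = 70.6
δS = √(87.4) = 9.35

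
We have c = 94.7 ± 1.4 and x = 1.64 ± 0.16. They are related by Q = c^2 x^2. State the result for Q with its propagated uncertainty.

Since Q is a product/quotient, work with relative uncertainties:
  (2·δc/c)² = (2×0.0148)² = 0.000874;  (2·δx/x)² = (2×0.0976)² = 0.0381
δQ/Q = √(0.0389) = 0.197
Q = 24100, so δQ = 0.197 × 24100 = 4760.

24100 ± 4760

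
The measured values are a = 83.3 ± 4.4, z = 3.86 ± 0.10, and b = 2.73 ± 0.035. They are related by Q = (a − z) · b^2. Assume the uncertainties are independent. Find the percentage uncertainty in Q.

6.10%

Let u = a − z = 79.4. δu = √(δa² + δz²) = √(19.4 + 0.0100) = 4.40, so δu/u = 0.0554.
Q is then a monomial in u, b:
δQ/Q = √((δu/u)² + (2·δb/b)²) = √(0.00307 + 0.000657) = 0.0610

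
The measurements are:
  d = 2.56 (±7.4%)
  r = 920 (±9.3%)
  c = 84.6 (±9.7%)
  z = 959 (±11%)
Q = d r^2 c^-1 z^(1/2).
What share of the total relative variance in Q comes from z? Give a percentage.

5.76%

(δQ/Q)² = (1·δd/d)² + (2·δr/r)² + (-1·δc/c)² + (½·δz/z)²
  d term: (1×0.0740)² = 0.00548
  r term: (2×0.0930)² = 0.0346
  c term: (-1×0.0970)² = 0.00941
  z term: (0.5×0.110)² = 0.00302
Total = 0.0525. Share from z = 0.00302/0.0525 = 0.0576.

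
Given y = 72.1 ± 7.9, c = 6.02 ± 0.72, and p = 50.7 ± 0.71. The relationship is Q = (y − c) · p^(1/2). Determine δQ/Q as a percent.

Let u = y − c = 66.1. δu = √(δy² + δc²) = √(62.4 + 0.518) = 7.93, so δu/u = 0.120.
Q is then a monomial in u, p:
δQ/Q = √((δu/u)² + (½·δp/p)²) = √(0.0144 + 4.9e-05) = 0.120

12.0%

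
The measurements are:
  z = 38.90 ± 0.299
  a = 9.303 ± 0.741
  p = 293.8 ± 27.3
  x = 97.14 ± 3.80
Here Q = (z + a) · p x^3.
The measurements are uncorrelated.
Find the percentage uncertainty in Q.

Let u = z + a = 48.20. δu = √(δz² + δa²) = √(0.0894 + 0.549) = 0.799, so δu/u = 0.0166.
Q is then a monomial in u, p, x:
δQ/Q = √((δu/u)² + (1·δp/p)² + (3·δx/x)²) = √(0.000275 + 0.00863 + 0.0138) = 0.151

15.1%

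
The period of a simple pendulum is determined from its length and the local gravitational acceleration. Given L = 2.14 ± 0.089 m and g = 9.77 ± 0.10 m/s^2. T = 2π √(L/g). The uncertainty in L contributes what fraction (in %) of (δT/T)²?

94.3%

(δT/T)² = (½·δL/L)² + (−½·δg/g)²
  L term: (0.5×0.0416)² = 0.000432
  g term: (-0.5×0.0102)² = 2.62e-05
Total = 0.000459. Share from L = 0.000432/0.000459 = 0.943.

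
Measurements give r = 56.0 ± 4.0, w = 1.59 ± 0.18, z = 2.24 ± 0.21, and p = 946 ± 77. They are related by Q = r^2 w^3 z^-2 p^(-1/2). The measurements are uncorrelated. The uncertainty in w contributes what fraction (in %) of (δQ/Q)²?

(δQ/Q)² = (2·δr/r)² + (3·δw/w)² + (-2·δz/z)² + (−½·δp/p)²
  r term: (2×0.0714)² = 0.0204
  w term: (3×0.113)² = 0.115
  z term: (-2×0.0937)² = 0.0352
  p term: (-0.5×0.0814)² = 0.00166
Total = 0.173. Share from w = 0.115/0.173 = 0.668.

66.8%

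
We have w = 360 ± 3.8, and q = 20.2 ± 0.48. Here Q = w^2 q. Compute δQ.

83200

Each factor contributes (exponent × relative error)² to (δQ/Q)²:
  (2·δw/w)² = (2×0.0106)² = 0.000446;  (1·δq/q)² = (1×0.0238)² = 0.000565
δQ/Q = √(0.00101) = 0.0318
Q = 2.62e+06, so δQ = 0.0318 × 2.62e+06 = 83200.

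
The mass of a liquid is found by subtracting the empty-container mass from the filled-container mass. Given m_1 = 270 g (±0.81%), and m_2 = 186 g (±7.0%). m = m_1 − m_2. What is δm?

13.2 g

Sums and differences: (δm)² = Σ (cᵢ δxᵢ)².
  (δm_1)² = 4.78;  (δm_2)² = 170
δm = √(174) = 13.2 g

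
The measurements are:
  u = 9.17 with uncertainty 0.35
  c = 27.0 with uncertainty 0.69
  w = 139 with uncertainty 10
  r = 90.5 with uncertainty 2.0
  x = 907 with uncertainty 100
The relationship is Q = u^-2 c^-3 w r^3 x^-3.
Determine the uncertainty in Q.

Each factor contributes (exponent × relative error)² to (δQ/Q)²:
  (-2·δu/u)² = (-2×0.0382)² = 0.00583;  (-3·δc/c)² = (-3×0.0256)² = 0.00588;  (1·δw/w)² = (1×0.0719)² = 0.00518;  (3·δr/r)² = (3×0.0221)² = 0.00440;  (-3·δx/x)² = (-3×0.110)² = 0.109
δQ/Q = √(0.131) = 0.361
Q = 8.34e-08, so δQ = 0.361 × 8.34e-08 = 3.02e-08.

3.02e-08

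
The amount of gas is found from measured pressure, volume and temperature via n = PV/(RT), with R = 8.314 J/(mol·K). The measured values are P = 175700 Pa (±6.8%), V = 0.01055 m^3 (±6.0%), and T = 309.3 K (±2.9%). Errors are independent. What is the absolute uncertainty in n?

Products/powers → add relative errors in quadrature, weighted by exponent:
  (1·δP/P)² = (1×0.0680)² = 0.00462;  (1·δV/V)² = (1×0.0600)² = 0.00360;  (-1·δT/T)² = (-1×0.0290)² = 0.000841
δn/n = √(0.00907) = 0.0952
n = 0.7208 mol, so δn = 0.0952 × 0.7208 = 0.0686 mol.

0.0686 mol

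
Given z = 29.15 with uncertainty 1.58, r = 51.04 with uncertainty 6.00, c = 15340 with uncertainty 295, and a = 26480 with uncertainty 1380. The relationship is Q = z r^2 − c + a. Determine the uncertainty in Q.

18400

Let p = z·r^2 = 75940. δp/p = √((1·δz/z)² + (2·δr/r)²) = √(0.00294 + 0.0553) = 0.241, so δp = 18300.
Q = p − c + a: δQ = √(δp² + δc² + δa²) = √(3.36e+08 + 87000 + 1.9e+06) = 18400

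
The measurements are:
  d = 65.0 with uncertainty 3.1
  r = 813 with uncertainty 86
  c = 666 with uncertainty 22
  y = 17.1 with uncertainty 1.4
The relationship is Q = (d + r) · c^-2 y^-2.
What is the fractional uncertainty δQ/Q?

0.202

Let u = d + r = 878. δu = √(δd² + δr²) = √(9.61 + 7400) = 86.1, so δu/u = 0.0980.
Q is then a monomial in u, c, y:
δQ/Q = √((δu/u)² + (-2·δc/c)² + (-2·δy/y)²) = √(0.00961 + 0.00436 + 0.0268) = 0.202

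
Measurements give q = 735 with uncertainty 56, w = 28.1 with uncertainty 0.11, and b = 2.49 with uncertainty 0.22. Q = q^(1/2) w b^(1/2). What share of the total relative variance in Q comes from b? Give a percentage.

(δQ/Q)² = (½·δq/q)² + (1·δw/w)² + (½·δb/b)²
  q term: (0.5×0.0762)² = 0.00145
  w term: (1×0.00391)² = 1.53e-05
  b term: (0.5×0.0884)² = 0.00195
Total = 0.00342. Share from b = 0.00195/0.00342 = 0.571.

57.1%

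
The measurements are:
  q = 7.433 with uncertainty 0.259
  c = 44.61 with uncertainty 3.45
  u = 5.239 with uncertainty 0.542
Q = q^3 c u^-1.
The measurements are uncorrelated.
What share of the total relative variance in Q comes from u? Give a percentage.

(δQ/Q)² = (3·δq/q)² + (1·δc/c)² + (-1·δu/u)²
  q term: (3×0.0348)² = 0.0109
  c term: (1×0.0773)² = 0.00598
  u term: (-1×0.103)² = 0.0107
Total = 0.0276. Share from u = 0.0107/0.0276 = 0.388.

38.8%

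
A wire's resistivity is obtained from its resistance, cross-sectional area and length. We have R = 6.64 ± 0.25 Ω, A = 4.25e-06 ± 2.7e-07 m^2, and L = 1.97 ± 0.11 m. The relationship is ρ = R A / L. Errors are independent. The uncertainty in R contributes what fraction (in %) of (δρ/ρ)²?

16.5%

(δρ/ρ)² = (1·δR/R)² + (1·δA/A)² + (-1·δL/L)²
  R term: (1×0.0377)² = 0.00142
  A term: (1×0.0635)² = 0.00404
  L term: (-1×0.0558)² = 0.00312
Total = 0.00857. Share from R = 0.00142/0.00857 = 0.165.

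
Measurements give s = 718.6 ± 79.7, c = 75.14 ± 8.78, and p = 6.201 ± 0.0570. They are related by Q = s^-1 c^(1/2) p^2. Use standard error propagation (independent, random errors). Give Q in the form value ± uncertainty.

Products/powers → add relative errors in quadrature, weighted by exponent:
  (-1·δs/s)² = (-1×0.111)² = 0.0123;  (½·δc/c)² = (0.5×0.117)² = 0.00341;  (2·δp/p)² = (2×0.00919)² = 0.000338
δQ/Q = √(0.0161) = 0.127
Q = 0.4638, so δQ = 0.127 × 0.4638 = 0.0588.

0.4638 ± 0.0588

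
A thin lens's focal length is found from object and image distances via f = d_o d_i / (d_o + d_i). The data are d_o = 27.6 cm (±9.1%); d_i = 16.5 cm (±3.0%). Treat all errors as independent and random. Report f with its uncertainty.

10.3 ± 0.402 cm

∂f/∂d_o = (d_i/(d_o+d_i))² = 0.140;  ∂f/∂d_i = (d_o/(d_o+d_i))² = 0.392
δf = √((∂f/∂d_o · δd_o)² + (∂f/∂d_i · δd_i)²) = √(0.124 + 0.0376) = 0.402 cm
f = 10.3 cm.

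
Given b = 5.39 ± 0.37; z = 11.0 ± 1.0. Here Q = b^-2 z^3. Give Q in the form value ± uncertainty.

45.8 ± 14.0

Products/powers → add relative errors in quadrature, weighted by exponent:
  (-2·δb/b)² = (-2×0.0686)² = 0.0188;  (3·δz/z)² = (3×0.0909)² = 0.0744
δQ/Q = √(0.0932) = 0.305
Q = 45.8, so δQ = 0.305 × 45.8 = 14.0.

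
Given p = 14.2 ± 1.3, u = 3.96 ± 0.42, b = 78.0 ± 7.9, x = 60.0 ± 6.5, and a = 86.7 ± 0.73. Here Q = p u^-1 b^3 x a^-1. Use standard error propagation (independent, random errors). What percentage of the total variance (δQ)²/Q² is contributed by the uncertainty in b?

(δQ/Q)² = (1·δp/p)² + (-1·δu/u)² + (3·δb/b)² + (1·δx/x)² + (-1·δa/a)²
  p term: (1×0.0915)² = 0.00838
  u term: (-1×0.106)² = 0.0112
  b term: (3×0.101)² = 0.0923
  x term: (1×0.108)² = 0.0117
  a term: (-1×0.00842)² = 7.09e-05
Total = 0.124. Share from b = 0.0923/0.124 = 0.746.

74.6%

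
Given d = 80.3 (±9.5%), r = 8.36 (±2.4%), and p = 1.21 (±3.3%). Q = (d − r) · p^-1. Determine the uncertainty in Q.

Let u = d − r = 71.9. δu = √(δd² + δr²) = √(58.2 + 0.0403) = 7.63, so δu/u = 0.106.
Q is then a monomial in u, p:
δQ/Q = √((δu/u)² + (-1·δp/p)²) = √(0.0113 + 0.00109) = 0.111
Q = 59.5, so δQ = 0.111 × 59.5 = 6.60.

6.60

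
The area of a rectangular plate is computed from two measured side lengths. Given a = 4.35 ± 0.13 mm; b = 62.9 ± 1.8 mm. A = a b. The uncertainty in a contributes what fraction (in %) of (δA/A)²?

52.2%

(δA/A)² = (1·δa/a)² + (1·δb/b)²
  a term: (1×0.0299)² = 0.000893
  b term: (1×0.0286)² = 0.000819
Total = 0.00171. Share from a = 0.000893/0.00171 = 0.522.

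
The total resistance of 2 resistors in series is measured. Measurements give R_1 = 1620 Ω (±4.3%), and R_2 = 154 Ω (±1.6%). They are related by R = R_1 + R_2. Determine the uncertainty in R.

For a sum/difference, combine absolute errors in quadrature:
  (δR_1)² = 4850;  (δR_2)² = 6.07
δR = √(4860) = 69.7 Ω

69.7 Ω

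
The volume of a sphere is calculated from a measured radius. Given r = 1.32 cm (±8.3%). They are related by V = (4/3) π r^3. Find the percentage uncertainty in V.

V is a product of powers, so relative uncertainties combine in quadrature:
  (3·δr/r)² = (3×0.0830)² = 0.0620
δV/V = √(0.0620) = 0.249

24.9%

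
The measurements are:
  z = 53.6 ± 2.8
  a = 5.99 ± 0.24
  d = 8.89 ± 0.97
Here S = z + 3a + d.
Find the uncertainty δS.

3.05

S is a linear combination, so absolute uncertainties add in quadrature:
  (δz)² = 7.84;  (3·δa)² = 0.518;  (δd)² = 0.941
δS = √(9.30) = 3.05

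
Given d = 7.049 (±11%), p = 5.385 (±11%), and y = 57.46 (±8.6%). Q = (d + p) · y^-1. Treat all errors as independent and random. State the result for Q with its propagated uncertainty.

Let u = d + p = 12.43. δu = √(δd² + δp²) = √(0.601 + 0.351) = 0.976, so δu/u = 0.0785.
Q is then a monomial in u, y:
δQ/Q = √((δu/u)² + (-1·δy/y)²) = √(0.00616 + 0.00740) = 0.116
Q = 0.2164, so δQ = 0.116 × 0.2164 = 0.0252.

0.2164 ± 0.0252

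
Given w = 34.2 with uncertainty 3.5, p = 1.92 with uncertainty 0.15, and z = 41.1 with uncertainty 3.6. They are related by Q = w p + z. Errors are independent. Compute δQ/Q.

0.0861

Let h = w·p = 65.7. δh/h = √((1·δw/w)² + (1·δp/p)²) = √(0.0105 + 0.00610) = 0.129, so δh = 8.45.
Q = h + z: δQ = √(δh² + δz²) = √(71.5 + 13.0) = 9.19
Q = 107, so δQ/Q = 9.19/107 = 0.0861.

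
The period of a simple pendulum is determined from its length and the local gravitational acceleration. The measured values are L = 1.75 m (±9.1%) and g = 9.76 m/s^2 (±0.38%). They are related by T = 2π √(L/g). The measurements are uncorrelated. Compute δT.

0.121 s

Since T is a product/quotient, work with relative uncertainties:
  (½·δL/L)² = (0.5×0.0910)² = 0.00207;  (−½·δg/g)² = (-0.5×0.00380)² = 3.61e-06
δT/T = √(0.00207) = 0.0455
T = 2.66 s, so δT = 0.0455 × 2.66 = 0.121 s.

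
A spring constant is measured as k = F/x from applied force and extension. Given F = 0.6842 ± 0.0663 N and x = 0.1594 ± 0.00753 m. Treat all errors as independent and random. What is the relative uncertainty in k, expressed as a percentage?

10.8%

Products/powers → add relative errors in quadrature, weighted by exponent:
  (1·δF/F)² = (1×0.0969)² = 0.00939;  (-1·δx/x)² = (-1×0.0472)² = 0.00223
δk/k = √(0.0116) = 0.108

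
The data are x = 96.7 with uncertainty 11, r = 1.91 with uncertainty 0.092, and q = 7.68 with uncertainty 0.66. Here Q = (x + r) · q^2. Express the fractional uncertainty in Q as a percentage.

20.5%

Let u = x + r = 98.6. δu = √(δx² + δr²) = √(121 + 0.00846) = 11.0, so δu/u = 0.112.
Q is then a monomial in u, q:
δQ/Q = √((δu/u)² + (2·δq/q)²) = √(0.0124 + 0.0295) = 0.205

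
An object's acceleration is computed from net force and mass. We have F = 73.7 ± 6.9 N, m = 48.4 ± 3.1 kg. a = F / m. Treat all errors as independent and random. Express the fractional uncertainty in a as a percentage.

11.3%

Each factor contributes (exponent × relative error)² to (δa/a)²:
  (1·δF/F)² = (1×0.0936)² = 0.00877;  (-1·δm/m)² = (-1×0.0640)² = 0.00410
δa/a = √(0.0129) = 0.113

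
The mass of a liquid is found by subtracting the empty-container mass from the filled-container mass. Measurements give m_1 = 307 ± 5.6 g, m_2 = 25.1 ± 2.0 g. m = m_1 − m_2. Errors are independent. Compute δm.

5.95 g

For a sum/difference, combine absolute errors in quadrature:
  (δm_1)² = 31.4;  (δm_2)² = 4.00
δm = √(35.4) = 5.95 g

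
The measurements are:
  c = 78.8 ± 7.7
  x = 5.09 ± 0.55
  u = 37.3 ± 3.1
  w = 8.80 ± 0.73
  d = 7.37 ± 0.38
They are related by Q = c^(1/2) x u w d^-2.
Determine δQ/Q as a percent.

19.6%

Relative error in a monomial: (δQ/Q)² = Σ (nᵢ · δxᵢ/xᵢ)².
  (½·δc/c)² = (0.5×0.0977)² = 0.00239;  (1·δx/x)² = (1×0.108)² = 0.0117;  (1·δu/u)² = (1×0.0831)² = 0.00691;  (1·δw/w)² = (1×0.0830)² = 0.00688;  (-2·δd/d)² = (-2×0.0516)² = 0.0106
δQ/Q = √(0.0385) = 0.196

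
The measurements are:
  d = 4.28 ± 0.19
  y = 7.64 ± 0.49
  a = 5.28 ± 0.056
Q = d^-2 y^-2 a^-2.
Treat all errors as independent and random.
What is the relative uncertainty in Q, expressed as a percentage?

15.7%

Each factor contributes (exponent × relative error)² to (δQ/Q)²:
  (-2·δd/d)² = (-2×0.0444)² = 0.00788;  (-2·δy/y)² = (-2×0.0641)² = 0.0165;  (-2·δa/a)² = (-2×0.0106)² = 0.000450
δQ/Q = √(0.0248) = 0.157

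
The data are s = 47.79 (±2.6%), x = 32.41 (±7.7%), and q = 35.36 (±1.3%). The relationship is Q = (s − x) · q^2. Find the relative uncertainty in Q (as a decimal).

Let u = s − x = 15.38. δu = √(δs² + δx²) = √(1.54 + 6.23) = 2.79, so δu/u = 0.181.
Q is then a monomial in u, q:
δQ/Q = √((δu/u)² + (2·δq/q)²) = √(0.0329 + 0.000676) = 0.183

0.183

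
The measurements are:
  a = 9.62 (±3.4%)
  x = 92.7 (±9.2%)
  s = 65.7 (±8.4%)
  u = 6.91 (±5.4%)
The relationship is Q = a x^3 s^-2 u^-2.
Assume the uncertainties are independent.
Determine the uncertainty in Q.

Products/powers → add relative errors in quadrature, weighted by exponent:
  (1·δa/a)² = (1×0.0340)² = 0.00116;  (3·δx/x)² = (3×0.0920)² = 0.0762;  (-2·δs/s)² = (-2×0.0840)² = 0.0282;  (-2·δu/u)² = (-2×0.0540)² = 0.0117
δQ/Q = √(0.117) = 0.342
Q = 37.2, so δQ = 0.342 × 37.2 = 12.7.

12.7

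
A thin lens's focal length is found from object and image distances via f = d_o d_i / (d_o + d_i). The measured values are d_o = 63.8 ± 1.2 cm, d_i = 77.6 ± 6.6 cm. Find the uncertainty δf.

∂f/∂d_o = (d_i/(d_o+d_i))² = 0.301;  ∂f/∂d_i = (d_o/(d_o+d_i))² = 0.204
δf = √((∂f/∂d_o · δd_o)² + (∂f/∂d_i · δd_i)²) = √(0.131 + 1.81) = 1.39 cm

1.39 cm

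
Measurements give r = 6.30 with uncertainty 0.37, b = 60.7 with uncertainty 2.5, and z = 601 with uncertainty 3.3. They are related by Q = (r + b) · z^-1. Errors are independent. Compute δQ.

0.00425

Let u = r + b = 67.0. δu = √(δr² + δb²) = √(0.137 + 6.25) = 2.53, so δu/u = 0.0377.
Q is then a monomial in u, z:
δQ/Q = √((δu/u)² + (-1·δz/z)²) = √(0.00142 + 3.01e-05) = 0.0381
Q = 0.111, so δQ = 0.0381 × 0.111 = 0.00425.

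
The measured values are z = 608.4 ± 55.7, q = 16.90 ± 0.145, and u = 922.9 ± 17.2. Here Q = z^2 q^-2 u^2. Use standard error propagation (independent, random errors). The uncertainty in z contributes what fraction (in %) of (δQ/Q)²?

(δQ/Q)² = (2·δz/z)² + (-2·δq/q)² + (2·δu/u)²
  z term: (2×0.0916)² = 0.0335
  q term: (-2×0.00858)² = 0.000294
  u term: (2×0.0186)² = 0.00139
Total = 0.0352. Share from z = 0.0335/0.0352 = 0.952.

95.2%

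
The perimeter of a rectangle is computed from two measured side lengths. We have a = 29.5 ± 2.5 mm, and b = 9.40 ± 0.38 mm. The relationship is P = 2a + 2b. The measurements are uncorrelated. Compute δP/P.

Each term contributes (cᵢ δxᵢ)² to (δP)²:
  (2·δa)² = 25.0;  (2·δb)² = 0.578
δP = √(25.6) = 5.06 mm
P = 77.8 mm, so δP/P = 5.06/77.8 = 0.0650.

0.0650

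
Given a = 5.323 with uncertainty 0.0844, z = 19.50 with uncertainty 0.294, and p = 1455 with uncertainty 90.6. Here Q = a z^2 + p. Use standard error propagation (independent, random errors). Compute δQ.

Let w = a·z^2 = 2024. δw/w = √((1·δa/a)² + (2·δz/z)²) = √(0.000251 + 0.000909) = 0.0341, so δw = 69.0.
Q = w + p: δQ = √(δw² + δp²) = √(4760 + 8210) = 114

114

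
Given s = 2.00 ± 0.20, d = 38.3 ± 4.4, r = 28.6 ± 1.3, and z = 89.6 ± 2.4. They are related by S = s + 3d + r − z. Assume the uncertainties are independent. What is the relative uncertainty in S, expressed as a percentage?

24.1%

S is a linear combination, so absolute uncertainties add in quadrature:
  (δs)² = 0.0400;  (3·δd)² = 174;  (δr)² = 1.69;  (δz)² = 5.76
δS = √(182) = 13.5
S = 55.9, so δS/S = 13.5/55.9 = 0.241.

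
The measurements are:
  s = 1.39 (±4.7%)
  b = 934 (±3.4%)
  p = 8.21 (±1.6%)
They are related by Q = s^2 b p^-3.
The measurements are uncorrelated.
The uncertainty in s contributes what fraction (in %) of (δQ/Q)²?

71.9%

(δQ/Q)² = (2·δs/s)² + (1·δb/b)² + (-3·δp/p)²
  s term: (2×0.0470)² = 0.00884
  b term: (1×0.0340)² = 0.00116
  p term: (-3×0.0160)² = 0.00230
Total = 0.0123. Share from s = 0.00884/0.0123 = 0.719.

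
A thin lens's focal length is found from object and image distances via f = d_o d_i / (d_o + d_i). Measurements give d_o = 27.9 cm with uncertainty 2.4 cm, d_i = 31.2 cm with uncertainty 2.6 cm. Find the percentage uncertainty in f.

∂f/∂d_o = (d_i/(d_o+d_i))² = 0.279;  ∂f/∂d_i = (d_o/(d_o+d_i))² = 0.223
δf = √((∂f/∂d_o · δd_o)² + (∂f/∂d_i · δd_i)²) = √(0.447 + 0.336) = 0.885 cm
f = 14.7 cm, so δf/f = 0.885/14.7 = 0.0601.

6.01%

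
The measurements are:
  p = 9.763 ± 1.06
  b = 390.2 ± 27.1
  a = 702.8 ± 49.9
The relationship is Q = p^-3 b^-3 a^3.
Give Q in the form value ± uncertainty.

Relative error in a monomial: (δQ/Q)² = Σ (nᵢ · δxᵢ/xᵢ)².
  (-3·δp/p)² = (-3×0.109)² = 0.106;  (-3·δb/b)² = (-3×0.0695)² = 0.0434;  (3·δa/a)² = (3×0.0710)² = 0.0454
δQ/Q = √(0.195) = 0.441
Q = 0.006279, so δQ = 0.441 × 0.006279 = 0.00277.

0.006279 ± 0.00277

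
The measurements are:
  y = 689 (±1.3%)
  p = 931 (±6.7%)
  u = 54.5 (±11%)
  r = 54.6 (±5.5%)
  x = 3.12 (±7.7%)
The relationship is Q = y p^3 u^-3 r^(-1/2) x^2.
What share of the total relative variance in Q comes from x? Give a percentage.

13.6%

(δQ/Q)² = (1·δy/y)² + (3·δp/p)² + (-3·δu/u)² + (−½·δr/r)² + (2·δx/x)²
  y term: (1×0.0130)² = 0.000169
  p term: (3×0.0670)² = 0.0404
  u term: (-3×0.110)² = 0.109
  r term: (-0.5×0.0550)² = 0.000756
  x term: (2×0.0770)² = 0.0237
Total = 0.174. Share from x = 0.0237/0.174 = 0.136.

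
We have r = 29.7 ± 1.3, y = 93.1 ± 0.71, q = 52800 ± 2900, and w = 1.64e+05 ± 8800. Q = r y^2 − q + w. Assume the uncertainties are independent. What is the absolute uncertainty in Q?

15100

Let p = r·y^2 = 2.57e+05. δp/p = √((1·δr/r)² + (2·δy/y)²) = √(0.00192 + 0.000233) = 0.0464, so δp = 11900.
Q = p − q + w: δQ = √(δp² + δq² + δw²) = √(1.42e+08 + 8.41e+06 + 7.74e+07) = 15100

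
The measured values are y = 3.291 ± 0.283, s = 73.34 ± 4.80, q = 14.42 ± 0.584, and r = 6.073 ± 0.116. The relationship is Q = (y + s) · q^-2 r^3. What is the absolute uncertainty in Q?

Let u = y + s = 76.63. δu = √(δy² + δs²) = √(0.0801 + 23.0) = 4.81, so δu/u = 0.0627.
Q is then a monomial in u, q, r:
δQ/Q = √((δu/u)² + (-2·δq/q)² + (3·δr/r)²) = √(0.00394 + 0.00656 + 0.00328) = 0.117
Q = 82.54, so δQ = 0.117 × 82.54 = 9.69.

9.69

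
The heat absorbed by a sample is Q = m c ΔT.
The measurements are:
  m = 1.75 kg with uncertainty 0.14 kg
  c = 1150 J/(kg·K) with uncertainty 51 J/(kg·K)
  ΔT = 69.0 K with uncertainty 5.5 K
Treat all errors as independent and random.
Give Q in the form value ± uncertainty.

(1.39 ± 0.168) × 10^5 J

Relative error in a monomial: (δQ/Q)² = Σ (nᵢ · δxᵢ/xᵢ)².
  (1·δm/m)² = (1×0.0800)² = 0.00640;  (1·δc/c)² = (1×0.0443)² = 0.00197;  (1·δΔT/ΔT)² = (1×0.0797)² = 0.00635
δQ/Q = √(0.0147) = 0.121
Q = 1.39e+05 J, so δQ = 0.121 × 1.39e+05 = 16800 J.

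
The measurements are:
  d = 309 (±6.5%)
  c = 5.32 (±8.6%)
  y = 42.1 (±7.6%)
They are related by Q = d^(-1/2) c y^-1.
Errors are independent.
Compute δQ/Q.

Products/powers → add relative errors in quadrature, weighted by exponent:
  (−½·δd/d)² = (-0.5×0.0650)² = 0.00106;  (1·δc/c)² = (1×0.0860)² = 0.00740;  (-1·δy/y)² = (-1×0.0760)² = 0.00578
δQ/Q = √(0.0142) = 0.119

0.119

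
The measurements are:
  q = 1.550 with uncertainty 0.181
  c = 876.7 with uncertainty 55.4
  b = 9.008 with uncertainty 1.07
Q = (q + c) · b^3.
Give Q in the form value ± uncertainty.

(6.420 ± 2.32) × 10^5

Let u = q + c = 878.2. δu = √(δq² + δc²) = √(0.0328 + 3070) = 55.4, so δu/u = 0.0631.
Q is then a monomial in u, b:
δQ/Q = √((δu/u)² + (3·δb/b)²) = √(0.00398 + 0.127) = 0.362
Q = 642000, so δQ = 0.362 × 642000 = 2.32e+05.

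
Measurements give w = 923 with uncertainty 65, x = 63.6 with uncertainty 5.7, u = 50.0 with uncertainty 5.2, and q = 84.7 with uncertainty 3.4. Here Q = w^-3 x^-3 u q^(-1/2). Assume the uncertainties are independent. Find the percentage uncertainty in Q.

35.8%

Q is a product of powers, so relative uncertainties combine in quadrature:
  (-3·δw/w)² = (-3×0.0704)² = 0.0446;  (-3·δx/x)² = (-3×0.0896)² = 0.0723;  (1·δu/u)² = (1×0.104)² = 0.0108;  (−½·δq/q)² = (-0.5×0.0401)² = 0.000403
δQ/Q = √(0.128) = 0.358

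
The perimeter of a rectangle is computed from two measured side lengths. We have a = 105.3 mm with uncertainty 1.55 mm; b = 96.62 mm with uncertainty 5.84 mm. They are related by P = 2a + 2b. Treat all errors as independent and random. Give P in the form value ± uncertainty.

403.8 ± 12.1 mm

For a sum/difference, combine absolute errors in quadrature:
  (2·δa)² = 9.61;  (2·δb)² = 136
δP = √(146) = 12.1 mm
P = 403.8 mm.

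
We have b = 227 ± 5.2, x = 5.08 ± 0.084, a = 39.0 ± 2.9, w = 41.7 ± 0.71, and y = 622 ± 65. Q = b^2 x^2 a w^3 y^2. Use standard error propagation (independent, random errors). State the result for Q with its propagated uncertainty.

For a monomial Q ∝ b^2, x^2, a, w^3, y^2, fractional errors add in quadrature:
  (2·δb/b)² = (2×0.0229)² = 0.00210;  (2·δx/x)² = (2×0.0165)² = 0.00109;  (1·δa/a)² = (1×0.0744)² = 0.00553;  (3·δw/w)² = (3×0.0170)² = 0.00261;  (2·δy/y)² = (2×0.105)² = 0.0437
δQ/Q = √(0.0550) = 0.235
Q = 1.45e+18, so δQ = 0.235 × 1.45e+18 = 3.41e+17.

(1.45 ± 0.341) × 10^18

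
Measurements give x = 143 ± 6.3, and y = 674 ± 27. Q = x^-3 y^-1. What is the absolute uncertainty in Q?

7.01e-11

Products/powers → add relative errors in quadrature, weighted by exponent:
  (-3·δx/x)² = (-3×0.0441)² = 0.0175;  (-1·δy/y)² = (-1×0.0401)² = 0.00160
δQ/Q = √(0.0191) = 0.138
Q = 5.07e-10, so δQ = 0.138 × 5.07e-10 = 7.01e-11.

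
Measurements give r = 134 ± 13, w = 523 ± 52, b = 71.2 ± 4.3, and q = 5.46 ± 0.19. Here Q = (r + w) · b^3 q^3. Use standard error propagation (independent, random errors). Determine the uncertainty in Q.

8.66e+09

Let u = r + w = 657. δu = √(δr² + δw²) = √(169 + 2700) = 53.6, so δu/u = 0.0816.
Q is then a monomial in u, b, q:
δQ/Q = √((δu/u)² + (3·δb/b)² + (3·δq/q)²) = √(0.00666 + 0.0328 + 0.0109) = 0.224
Q = 3.86e+10, so δQ = 0.224 × 3.86e+10 = 8.66e+09.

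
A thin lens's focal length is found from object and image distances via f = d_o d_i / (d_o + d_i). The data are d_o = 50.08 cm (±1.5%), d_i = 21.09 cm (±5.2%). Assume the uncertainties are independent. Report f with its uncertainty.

∂f/∂d_o = (d_i/(d_o+d_i))² = 0.0878;  ∂f/∂d_i = (d_o/(d_o+d_i))² = 0.495
δf = √((∂f/∂d_o · δd_o)² + (∂f/∂d_i · δd_i)²) = √(0.00435 + 0.295) = 0.547 cm
f = 14.84 cm.

14.84 ± 0.547 cm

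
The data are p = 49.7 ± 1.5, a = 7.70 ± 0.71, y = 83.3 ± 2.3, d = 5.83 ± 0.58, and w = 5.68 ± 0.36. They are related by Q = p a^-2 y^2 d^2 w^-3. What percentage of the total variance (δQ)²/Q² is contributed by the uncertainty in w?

31.8%

(δQ/Q)² = (1·δp/p)² + (-2·δa/a)² + (2·δy/y)² + (2·δd/d)² + (-3·δw/w)²
  p term: (1×0.0302)² = 0.000911
  a term: (-2×0.0922)² = 0.0340
  y term: (2×0.0276)² = 0.00305
  d term: (2×0.0995)² = 0.0396
  w term: (-3×0.0634)² = 0.0362
Total = 0.114. Share from w = 0.0362/0.114 = 0.318.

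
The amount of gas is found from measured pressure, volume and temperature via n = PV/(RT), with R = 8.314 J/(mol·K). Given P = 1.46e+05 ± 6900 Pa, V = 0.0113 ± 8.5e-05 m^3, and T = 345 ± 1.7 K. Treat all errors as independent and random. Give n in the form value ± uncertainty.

Products/powers → add relative errors in quadrature, weighted by exponent:
  (1·δP/P)² = (1×0.0473)² = 0.00223;  (1·δV/V)² = (1×0.00752)² = 5.66e-05;  (-1·δT/T)² = (-1×0.00493)² = 2.43e-05
δn/n = √(0.00231) = 0.0481
n = 0.575 mol, so δn = 0.0481 × 0.575 = 0.0277 mol.

0.575 ± 0.0277 mol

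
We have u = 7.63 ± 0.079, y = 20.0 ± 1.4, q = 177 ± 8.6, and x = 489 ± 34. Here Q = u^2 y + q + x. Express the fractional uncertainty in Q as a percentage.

Let p = u^2·y = 1160. δp/p = √((2·δu/u)² + (1·δy/y)²) = √(0.000429 + 0.00490) = 0.0730, so δp = 85.0.
Q = p + q + x: δQ = √(δp² + δq² + δx²) = √(7220 + 74.0 + 1160) = 91.9
Q = 1830, so δQ/Q = 91.9/1830 = 0.0502.

5.02%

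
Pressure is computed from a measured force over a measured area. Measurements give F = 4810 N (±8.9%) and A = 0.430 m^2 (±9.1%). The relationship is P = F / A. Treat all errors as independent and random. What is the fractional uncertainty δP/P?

0.127

Relative error in a monomial: (δP/P)² = Σ (nᵢ · δxᵢ/xᵢ)².
  (1·δF/F)² = (1×0.0890)² = 0.00792;  (-1·δA/A)² = (-1×0.0910)² = 0.00828
δP/P = √(0.0162) = 0.127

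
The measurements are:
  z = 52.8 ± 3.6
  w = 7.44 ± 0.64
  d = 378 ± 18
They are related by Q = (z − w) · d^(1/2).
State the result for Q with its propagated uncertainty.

Let u = z − w = 45.4. δu = √(δz² + δw²) = √(13.0 + 0.410) = 3.66, so δu/u = 0.0806.
Q is then a monomial in u, d:
δQ/Q = √((δu/u)² + (½·δd/d)²) = √(0.00650 + 0.000567) = 0.0841
Q = 882, so δQ = 0.0841 × 882 = 74.1.

882 ± 74.1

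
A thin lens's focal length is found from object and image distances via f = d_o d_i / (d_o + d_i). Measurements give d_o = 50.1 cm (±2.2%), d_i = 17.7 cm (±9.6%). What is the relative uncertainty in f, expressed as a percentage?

7.12%

∂f/∂d_o = (d_i/(d_o+d_i))² = 0.0682;  ∂f/∂d_i = (d_o/(d_o+d_i))² = 0.546
δf = √((∂f/∂d_o · δd_o)² + (∂f/∂d_i · δd_i)²) = √(0.00564 + 0.861) = 0.931 cm
f = 13.1 cm, so δf/f = 0.931/13.1 = 0.0712.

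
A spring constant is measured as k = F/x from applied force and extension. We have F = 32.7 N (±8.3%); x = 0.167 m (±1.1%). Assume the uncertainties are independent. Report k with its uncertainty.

Products/powers → add relative errors in quadrature, weighted by exponent:
  (1·δF/F)² = (1×0.0830)² = 0.00689;  (-1·δx/x)² = (-1×0.0110)² = 0.000121
δk/k = √(0.00701) = 0.0837
k = 196 N/m, so δk = 0.0837 × 196 = 16.4 N/m.

196 ± 16.4 N/m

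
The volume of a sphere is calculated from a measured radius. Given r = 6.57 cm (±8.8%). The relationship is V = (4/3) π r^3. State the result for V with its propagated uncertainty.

1190 ± 314 cm^3

Since V is a product/quotient, work with relative uncertainties:
  (3·δr/r)² = (3×0.0880)² = 0.0697
δV/V = √(0.0697) = 0.264
V = 1190 cm^3, so δV = 0.264 × 1190 = 314 cm^3.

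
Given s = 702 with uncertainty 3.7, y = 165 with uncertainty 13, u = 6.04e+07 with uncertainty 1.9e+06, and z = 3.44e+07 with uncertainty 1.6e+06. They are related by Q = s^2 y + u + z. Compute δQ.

Let p = s^2·y = 8.13e+07. δp/p = √((2·δs/s)² + (1·δy/y)²) = √(0.000111 + 0.00621) = 0.0795, so δp = 6.46e+06.
Q = p + u + z: δQ = √(δp² + δu² + δz²) = √(4.18e+13 + 3.61e+12 + 2.56e+12) = 6.92e+06

6.92e+06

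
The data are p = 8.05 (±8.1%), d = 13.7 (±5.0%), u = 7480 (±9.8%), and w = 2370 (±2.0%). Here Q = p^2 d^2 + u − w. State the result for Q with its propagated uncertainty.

17300 ± 2430

Let h = p^2·d^2 = 12200. δh/h = √((2·δp/p)² + (2·δd/d)²) = √(0.0262 + 0.0100) = 0.190, so δh = 2320.
Q = h + u − w: δQ = √(δh² + δu² + δw²) = √(5.36e+06 + 5.37e+05 + 2250) = 2430
Q = 17300.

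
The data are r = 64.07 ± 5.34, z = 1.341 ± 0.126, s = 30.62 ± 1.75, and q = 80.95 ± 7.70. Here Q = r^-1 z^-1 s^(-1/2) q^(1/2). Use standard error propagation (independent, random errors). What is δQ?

Each factor contributes (exponent × relative error)² to (δQ/Q)²:
  (-1·δr/r)² = (-1×0.0833)² = 0.00695;  (-1·δz/z)² = (-1×0.0940)² = 0.00883;  (−½·δs/s)² = (-0.5×0.0572)² = 0.000817;  (½·δq/q)² = (0.5×0.0951)² = 0.00226
δQ/Q = √(0.0189) = 0.137
Q = 0.01892, so δQ = 0.137 × 0.01892 = 0.00260.

0.00260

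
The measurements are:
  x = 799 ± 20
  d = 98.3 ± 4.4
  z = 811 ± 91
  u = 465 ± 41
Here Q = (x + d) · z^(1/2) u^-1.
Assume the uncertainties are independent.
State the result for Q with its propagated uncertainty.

Let w = x + d = 897. δw = √(δx² + δd²) = √(400 + 19.4) = 20.5, so δw/w = 0.0228.
Q is then a monomial in w, z, u:
δQ/Q = √((δw/w)² + (½·δz/z)² + (-1·δu/u)²) = √(0.000521 + 0.00315 + 0.00777) = 0.107
Q = 55.0, so δQ = 0.107 × 55.0 = 5.88.

55.0 ± 5.88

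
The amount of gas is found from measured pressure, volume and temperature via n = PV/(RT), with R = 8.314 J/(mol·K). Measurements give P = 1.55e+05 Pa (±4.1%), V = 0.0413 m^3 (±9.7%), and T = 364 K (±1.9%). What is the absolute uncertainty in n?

Products/powers → add relative errors in quadrature, weighted by exponent:
  (1·δP/P)² = (1×0.0410)² = 0.00168;  (1·δV/V)² = (1×0.0970)² = 0.00941;  (-1·δT/T)² = (-1×0.0190)² = 0.000361
δn/n = √(0.0115) = 0.107
n = 2.12 mol, so δn = 0.107 × 2.12 = 0.226 mol.

0.226 mol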